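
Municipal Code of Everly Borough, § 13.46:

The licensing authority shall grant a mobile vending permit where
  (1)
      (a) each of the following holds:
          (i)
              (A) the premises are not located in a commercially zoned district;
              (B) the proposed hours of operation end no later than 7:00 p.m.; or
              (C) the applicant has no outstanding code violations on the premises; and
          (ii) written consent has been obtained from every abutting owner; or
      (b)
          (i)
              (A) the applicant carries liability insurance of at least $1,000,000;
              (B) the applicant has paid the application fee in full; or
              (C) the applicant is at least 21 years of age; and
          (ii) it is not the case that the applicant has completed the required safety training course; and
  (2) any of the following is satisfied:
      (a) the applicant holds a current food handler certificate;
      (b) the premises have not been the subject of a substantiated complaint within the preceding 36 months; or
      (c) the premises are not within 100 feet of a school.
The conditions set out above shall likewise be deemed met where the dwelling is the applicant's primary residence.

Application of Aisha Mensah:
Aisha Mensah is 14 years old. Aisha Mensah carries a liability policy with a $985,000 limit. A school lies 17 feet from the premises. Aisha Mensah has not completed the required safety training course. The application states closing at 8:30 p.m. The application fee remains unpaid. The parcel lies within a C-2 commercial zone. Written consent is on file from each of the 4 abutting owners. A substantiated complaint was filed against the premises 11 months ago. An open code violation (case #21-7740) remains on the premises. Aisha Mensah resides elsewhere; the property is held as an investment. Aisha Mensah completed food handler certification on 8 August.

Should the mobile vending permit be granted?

(A) not (commercially zoned) — not satisfied.
(B) closes by 7 p.m. — not satisfied.
(C) no code violations — not satisfied.
(i) = F OR F OR F = false.
(ii) all abutters consent — satisfied.
(a) = F AND T = false.
(A) insurance ≥ $1,000,000 — fails.
(B) fee paid — not satisfied.
(C) age ≥ 21 — not satisfied.
So (i) is not satisfied (F OR F OR F).
(ii) not (safety training) — satisfied.
(b): F AND T → false.
(1): F OR F → false.
(a) food handler cert. — holds.
(b) no complaint in 36 mo. — not satisfied.
(c) ≥100 ft from school — not satisfied.
So (2) is satisfied (T OR F OR F).
Overall = F AND T = false.
Exception (primary residence) — not satisfied.
Result: main false OR exception false → false.

No — denied.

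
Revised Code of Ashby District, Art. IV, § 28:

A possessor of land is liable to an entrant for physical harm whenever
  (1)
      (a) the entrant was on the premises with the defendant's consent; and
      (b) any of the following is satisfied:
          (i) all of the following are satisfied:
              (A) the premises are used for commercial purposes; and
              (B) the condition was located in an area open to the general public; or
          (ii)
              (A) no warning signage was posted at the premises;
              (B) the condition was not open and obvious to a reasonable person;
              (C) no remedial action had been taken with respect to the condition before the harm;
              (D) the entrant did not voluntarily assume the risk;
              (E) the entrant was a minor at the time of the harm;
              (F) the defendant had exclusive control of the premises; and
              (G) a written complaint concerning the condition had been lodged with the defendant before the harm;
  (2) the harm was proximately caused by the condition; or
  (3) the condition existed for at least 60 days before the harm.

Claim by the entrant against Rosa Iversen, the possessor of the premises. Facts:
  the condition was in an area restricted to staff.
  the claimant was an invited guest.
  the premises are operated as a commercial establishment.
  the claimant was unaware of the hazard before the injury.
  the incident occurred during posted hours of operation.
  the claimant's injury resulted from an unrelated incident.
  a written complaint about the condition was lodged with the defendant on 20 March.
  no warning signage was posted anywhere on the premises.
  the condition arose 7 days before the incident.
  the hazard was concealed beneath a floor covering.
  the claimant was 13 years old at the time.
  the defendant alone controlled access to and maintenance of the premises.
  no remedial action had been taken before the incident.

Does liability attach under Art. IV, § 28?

(a) consent to enter — holds.
(A) commercial use — met.
(B) public area — not met.
(i) = T AND F = false.
(A) no signage posted — satisfied.
(B) not open/obvious — holds.
(C) no remedial action — met.
(D) no assumed risk — satisfied.
(E) entrant a minor — holds.
(F) exclusive control — holds.
(G) complaint lodged — holds.
So (ii) is satisfied (T AND T AND T AND T AND T AND T AND T).
(b): F OR T → true.
(1) = T AND T = true.
(2) proximate cause — not met.
(3) condition ≥60 days old — not satisfied.
So Overall is satisfied (T OR F OR F).

Yes — liable.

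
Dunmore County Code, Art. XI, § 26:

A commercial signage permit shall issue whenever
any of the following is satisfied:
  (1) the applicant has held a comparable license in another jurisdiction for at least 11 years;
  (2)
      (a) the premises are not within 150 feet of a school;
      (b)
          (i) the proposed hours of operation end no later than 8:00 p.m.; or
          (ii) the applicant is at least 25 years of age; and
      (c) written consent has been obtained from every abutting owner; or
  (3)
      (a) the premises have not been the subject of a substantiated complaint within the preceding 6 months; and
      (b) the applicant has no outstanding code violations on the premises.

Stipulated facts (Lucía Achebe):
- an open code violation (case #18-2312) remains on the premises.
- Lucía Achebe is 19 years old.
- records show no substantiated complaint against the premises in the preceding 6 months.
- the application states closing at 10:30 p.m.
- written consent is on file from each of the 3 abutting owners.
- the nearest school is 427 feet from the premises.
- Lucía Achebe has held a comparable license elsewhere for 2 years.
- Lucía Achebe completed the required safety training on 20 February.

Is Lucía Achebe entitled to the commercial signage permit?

(1) prior license ≥ 11 yr — not met.
(a) ≥150 ft from school — satisfied.
(i) closes by 8 p.m. — fails.
(ii) age ≥ 25 — not satisfied.
(b) = F OR F = false.
(c) all abutters consent — satisfied.
(2) = T AND F AND T = false.
(a) no complaint in 6 mo. — satisfied.
(b) no code violations — fails.
So (3) is not satisfied (T AND F).
Overall = F OR F OR F = false.

No — denied.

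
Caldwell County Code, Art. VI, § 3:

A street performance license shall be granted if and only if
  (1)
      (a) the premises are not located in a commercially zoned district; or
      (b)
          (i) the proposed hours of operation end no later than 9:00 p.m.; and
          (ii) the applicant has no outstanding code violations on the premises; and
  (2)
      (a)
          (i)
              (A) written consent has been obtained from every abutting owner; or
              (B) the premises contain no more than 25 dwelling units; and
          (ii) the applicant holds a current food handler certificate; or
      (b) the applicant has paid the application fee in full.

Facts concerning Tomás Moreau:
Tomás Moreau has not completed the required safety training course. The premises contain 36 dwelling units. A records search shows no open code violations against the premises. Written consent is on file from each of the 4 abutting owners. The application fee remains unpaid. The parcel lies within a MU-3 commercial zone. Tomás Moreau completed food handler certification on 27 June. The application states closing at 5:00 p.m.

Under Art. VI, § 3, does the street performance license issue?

Yes — granted.

(a) not (commercially zoned) — fails.
(i) closes by 9 p.m. — satisfied.
(ii) no code violations — holds.
So (b) is satisfied (T AND T).
So (1) is satisfied (F OR T).
(A) all abutters consent — holds.
(B) ≤ 25 units — fails.
So (i) is satisfied (T OR F).
(ii) food handler cert. — holds.
(a) = T AND T = true.
(b) fee paid — not met.
(2) = T OR F = true.
So Overall is satisfied (T AND T).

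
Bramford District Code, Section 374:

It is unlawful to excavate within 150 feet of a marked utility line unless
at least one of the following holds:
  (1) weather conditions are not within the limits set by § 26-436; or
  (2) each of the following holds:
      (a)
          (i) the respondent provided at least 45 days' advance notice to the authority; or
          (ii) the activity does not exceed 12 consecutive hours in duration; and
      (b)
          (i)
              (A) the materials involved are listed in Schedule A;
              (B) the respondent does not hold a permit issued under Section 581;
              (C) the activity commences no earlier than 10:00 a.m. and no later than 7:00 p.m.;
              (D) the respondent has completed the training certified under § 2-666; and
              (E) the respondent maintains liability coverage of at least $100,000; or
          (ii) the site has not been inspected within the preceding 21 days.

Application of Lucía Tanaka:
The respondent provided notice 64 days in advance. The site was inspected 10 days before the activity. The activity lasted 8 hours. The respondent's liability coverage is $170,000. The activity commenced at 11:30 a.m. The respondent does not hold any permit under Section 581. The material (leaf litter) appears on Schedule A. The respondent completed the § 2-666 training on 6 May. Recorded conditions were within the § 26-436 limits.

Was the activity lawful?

(1) not (weather ok) — not satisfied.
(i) ≥45 days' notice — met.
(ii) ≤ 12 hrs duration — holds.
(a): T OR T → true.
(A) Schedule A material — satisfied.
(B) not (holds permit) — satisfied.
(C) start within hours — met.
(D) training certified — satisfied.
(E) coverage ≥ $100,000 — satisfied.
(i) = T AND T AND T AND T AND T = true.
(ii) not (site inspected) — not met.
So (b) is satisfied (T OR F).
(2) = T AND T = true.
Overall = F OR T = true.

Yes — lawful.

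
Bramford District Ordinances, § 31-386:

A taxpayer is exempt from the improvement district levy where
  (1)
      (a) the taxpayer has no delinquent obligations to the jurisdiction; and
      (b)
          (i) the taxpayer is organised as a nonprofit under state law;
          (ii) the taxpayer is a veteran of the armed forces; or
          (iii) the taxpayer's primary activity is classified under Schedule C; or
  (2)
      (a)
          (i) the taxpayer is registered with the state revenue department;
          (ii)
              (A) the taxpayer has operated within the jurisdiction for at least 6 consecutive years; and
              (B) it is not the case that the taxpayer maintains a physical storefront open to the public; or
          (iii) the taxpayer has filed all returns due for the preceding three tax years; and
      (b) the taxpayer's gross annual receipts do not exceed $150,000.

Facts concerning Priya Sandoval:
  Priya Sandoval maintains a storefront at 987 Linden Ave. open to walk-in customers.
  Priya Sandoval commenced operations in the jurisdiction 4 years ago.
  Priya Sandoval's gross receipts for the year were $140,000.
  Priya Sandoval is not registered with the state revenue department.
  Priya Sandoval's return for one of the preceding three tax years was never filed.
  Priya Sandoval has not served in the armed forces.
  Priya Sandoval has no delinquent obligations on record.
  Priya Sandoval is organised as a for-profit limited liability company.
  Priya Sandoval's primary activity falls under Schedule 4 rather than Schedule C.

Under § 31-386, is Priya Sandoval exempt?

(a) no delinquency — satisfied.
(i) nonprofit — not met.
(ii) veteran — not satisfied.
(iii) Schedule C activity — not satisfied.
(b): F OR F OR F → false.
(1): T AND F → false.
(i) state-registered — not met.
(A) ≥ 6 yrs in jurisdiction — not met.
(B) not (has storefront) — not met.
(ii) = F AND F = false.
(iii) returns current — fails.
(a) = F OR F OR F = false.
(b) receipts ≤ $150,000 — satisfied.
(2) = F AND T = false.
Overall = F OR F = false.

No — not exempt.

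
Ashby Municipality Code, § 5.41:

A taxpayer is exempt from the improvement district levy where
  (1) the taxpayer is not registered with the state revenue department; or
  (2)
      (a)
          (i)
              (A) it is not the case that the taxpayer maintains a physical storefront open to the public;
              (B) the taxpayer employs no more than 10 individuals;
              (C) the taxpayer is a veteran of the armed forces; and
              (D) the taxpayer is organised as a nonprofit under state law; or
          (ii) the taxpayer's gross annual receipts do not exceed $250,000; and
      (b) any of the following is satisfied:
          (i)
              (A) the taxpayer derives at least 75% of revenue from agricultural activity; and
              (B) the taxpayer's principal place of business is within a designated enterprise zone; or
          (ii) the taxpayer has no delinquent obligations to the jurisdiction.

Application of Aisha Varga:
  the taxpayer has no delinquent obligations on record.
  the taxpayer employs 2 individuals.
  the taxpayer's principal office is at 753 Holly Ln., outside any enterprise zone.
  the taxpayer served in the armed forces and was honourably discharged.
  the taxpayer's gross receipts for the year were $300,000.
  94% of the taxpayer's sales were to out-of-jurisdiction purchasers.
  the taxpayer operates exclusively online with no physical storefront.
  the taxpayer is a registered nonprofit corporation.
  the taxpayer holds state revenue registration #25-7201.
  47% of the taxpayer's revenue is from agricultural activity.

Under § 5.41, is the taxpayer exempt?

Yes — exempt.

(1) not (state-registered) — not satisfied.
(A) not (has storefront) — met.
(B) ≤ 10 employees — satisfied.
(C) veteran — holds.
(D) nonprofit — holds.
(i) = T AND T AND T AND T = true.
(ii) receipts ≤ $250,000 — not met.
(a): T OR F → true.
(A) ≥75% agricultural — not met.
(B) in enterprise zone — fails.
(i) = F AND F = false.
(ii) no delinquency — met.
(b) = F OR T = true.
(2) = T AND T = true.
So Overall is satisfied (F OR T).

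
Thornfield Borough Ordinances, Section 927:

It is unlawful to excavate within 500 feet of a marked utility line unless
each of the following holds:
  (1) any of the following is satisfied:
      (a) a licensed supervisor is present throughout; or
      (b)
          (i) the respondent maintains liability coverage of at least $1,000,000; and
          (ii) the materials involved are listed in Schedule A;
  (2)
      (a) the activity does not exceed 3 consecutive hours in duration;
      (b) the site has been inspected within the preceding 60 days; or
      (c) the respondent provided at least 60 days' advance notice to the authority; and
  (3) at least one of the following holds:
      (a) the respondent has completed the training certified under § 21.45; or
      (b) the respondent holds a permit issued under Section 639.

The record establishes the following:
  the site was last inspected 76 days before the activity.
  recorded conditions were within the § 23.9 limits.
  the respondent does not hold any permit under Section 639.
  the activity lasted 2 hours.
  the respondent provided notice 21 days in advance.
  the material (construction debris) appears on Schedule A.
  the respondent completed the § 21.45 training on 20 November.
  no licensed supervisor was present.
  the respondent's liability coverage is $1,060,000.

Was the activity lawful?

(a) supervisor present — not satisfied.
(i) coverage ≥ $1,000,000 — holds.
(ii) Schedule A material — satisfied.
(b): T AND T → true.
So (1) is satisfied (F OR T).
(a) ≤ 3 hrs duration — satisfied.
(b) site inspected — fails.
(c) ≥60 days' notice — not met.
(2) = T OR F OR F = true.
(a) training certified — holds.
(b) holds permit — not met.
(3): T OR F → true.
Overall: T AND T AND T → true.

Yes — lawful.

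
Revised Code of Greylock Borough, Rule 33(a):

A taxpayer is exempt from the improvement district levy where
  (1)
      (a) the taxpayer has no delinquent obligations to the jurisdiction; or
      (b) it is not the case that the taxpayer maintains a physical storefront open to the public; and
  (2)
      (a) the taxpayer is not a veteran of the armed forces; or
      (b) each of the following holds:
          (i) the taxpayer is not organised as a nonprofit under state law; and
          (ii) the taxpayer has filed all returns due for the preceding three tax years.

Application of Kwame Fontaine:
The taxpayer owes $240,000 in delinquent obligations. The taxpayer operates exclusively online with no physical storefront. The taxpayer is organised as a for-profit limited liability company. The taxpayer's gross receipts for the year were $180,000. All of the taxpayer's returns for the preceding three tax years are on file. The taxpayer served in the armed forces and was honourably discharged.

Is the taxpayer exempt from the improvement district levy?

Yes — exempt.

(a) no delinquency — fails.
(b) not (has storefront) — satisfied.
So (1) is satisfied (F OR T).
(a) not (veteran) — not met.
(i) not (nonprofit) — satisfied.
(ii) returns current — met.
So (b) is satisfied (T AND T).
(2): F OR T → true.
Overall: T AND T → true.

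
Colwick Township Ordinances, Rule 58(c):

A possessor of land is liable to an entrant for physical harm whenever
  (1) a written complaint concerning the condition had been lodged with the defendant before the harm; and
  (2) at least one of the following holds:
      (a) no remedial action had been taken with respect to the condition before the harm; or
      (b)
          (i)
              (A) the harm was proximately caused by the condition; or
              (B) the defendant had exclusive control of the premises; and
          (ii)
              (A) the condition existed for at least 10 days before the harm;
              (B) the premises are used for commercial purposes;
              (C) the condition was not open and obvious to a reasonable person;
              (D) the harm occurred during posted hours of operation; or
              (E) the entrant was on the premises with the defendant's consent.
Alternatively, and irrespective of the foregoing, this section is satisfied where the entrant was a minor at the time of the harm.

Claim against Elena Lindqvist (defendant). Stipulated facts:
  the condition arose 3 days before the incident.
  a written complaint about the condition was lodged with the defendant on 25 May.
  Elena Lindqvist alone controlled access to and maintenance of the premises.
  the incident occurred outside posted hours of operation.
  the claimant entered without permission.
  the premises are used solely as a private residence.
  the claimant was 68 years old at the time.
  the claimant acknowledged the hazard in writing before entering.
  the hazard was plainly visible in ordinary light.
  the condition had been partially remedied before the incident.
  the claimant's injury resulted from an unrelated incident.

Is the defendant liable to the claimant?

No — not liable.

(1) complaint lodged — holds.
(a) no remedial action — not satisfied.
(A) proximate cause — not satisfied.
(B) exclusive control — met.
So (i) is satisfied (F OR T).
(A) condition ≥10 days old — fails.
(B) commercial use — not met.
(C) not open/obvious — not satisfied.
(D) during posted hours — not satisfied.
(E) consent to enter — fails.
(ii) = F OR F OR F OR F OR F = false.
So (b) is not satisfied (T AND F).
(2): F OR F → false.
Overall = T AND F = false.
Exception (entrant a minor) — not satisfied.
Result: main false OR exception false → false.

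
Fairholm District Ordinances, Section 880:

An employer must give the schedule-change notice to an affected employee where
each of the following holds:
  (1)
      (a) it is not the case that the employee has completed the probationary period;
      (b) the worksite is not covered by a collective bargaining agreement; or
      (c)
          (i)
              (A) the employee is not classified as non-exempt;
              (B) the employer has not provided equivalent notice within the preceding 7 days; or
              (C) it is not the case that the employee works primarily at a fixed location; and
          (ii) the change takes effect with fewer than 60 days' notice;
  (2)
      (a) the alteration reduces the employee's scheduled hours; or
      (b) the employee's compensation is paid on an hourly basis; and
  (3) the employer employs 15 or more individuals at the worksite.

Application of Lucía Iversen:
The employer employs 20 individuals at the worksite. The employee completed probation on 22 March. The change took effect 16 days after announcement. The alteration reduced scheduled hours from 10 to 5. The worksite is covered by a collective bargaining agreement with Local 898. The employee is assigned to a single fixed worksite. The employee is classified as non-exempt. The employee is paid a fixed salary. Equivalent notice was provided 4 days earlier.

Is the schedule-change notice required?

(a) not (past probation) — fails.
(b) no CBA — not met.
(A) not (non-exempt) — fails.
(B) no recent notice — not met.
(C) not (fixed location) — fails.
(i) = F OR F OR F = false.
(ii) < 60 days' notice — satisfied.
So (c) is not satisfied (F AND T).
(1) = F OR F OR F = false.
(a) hours reduced — met.
(b) hourly-paid — not met.
(2) = T OR F = true.
(3) ≥ 15 at site — met.
Overall: F AND T AND T → false.

No — not required.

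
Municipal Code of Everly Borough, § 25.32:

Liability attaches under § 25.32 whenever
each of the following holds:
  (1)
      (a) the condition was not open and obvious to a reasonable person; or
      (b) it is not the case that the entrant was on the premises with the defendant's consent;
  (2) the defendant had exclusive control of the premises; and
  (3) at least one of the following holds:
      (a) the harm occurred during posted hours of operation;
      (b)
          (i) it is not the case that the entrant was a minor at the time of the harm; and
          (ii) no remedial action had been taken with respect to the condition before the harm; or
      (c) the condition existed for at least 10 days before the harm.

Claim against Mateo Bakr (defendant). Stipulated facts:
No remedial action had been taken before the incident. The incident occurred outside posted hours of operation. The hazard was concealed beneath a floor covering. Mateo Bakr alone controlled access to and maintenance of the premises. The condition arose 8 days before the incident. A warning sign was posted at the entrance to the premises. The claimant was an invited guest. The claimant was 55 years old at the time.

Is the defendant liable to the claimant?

(a) not open/obvious — holds.
(b) not (consent to enter) — fails.
(1) = T OR F = true.
(2) exclusive control — met.
(a) during posted hours — fails.
(i) not (entrant a minor) — met.
(ii) no remedial action — met.
(b): T AND T → true.
(c) condition ≥10 days old — not met.
So (3) is satisfied (F OR T OR F).
Overall: T AND T AND T → true.

Yes — liable.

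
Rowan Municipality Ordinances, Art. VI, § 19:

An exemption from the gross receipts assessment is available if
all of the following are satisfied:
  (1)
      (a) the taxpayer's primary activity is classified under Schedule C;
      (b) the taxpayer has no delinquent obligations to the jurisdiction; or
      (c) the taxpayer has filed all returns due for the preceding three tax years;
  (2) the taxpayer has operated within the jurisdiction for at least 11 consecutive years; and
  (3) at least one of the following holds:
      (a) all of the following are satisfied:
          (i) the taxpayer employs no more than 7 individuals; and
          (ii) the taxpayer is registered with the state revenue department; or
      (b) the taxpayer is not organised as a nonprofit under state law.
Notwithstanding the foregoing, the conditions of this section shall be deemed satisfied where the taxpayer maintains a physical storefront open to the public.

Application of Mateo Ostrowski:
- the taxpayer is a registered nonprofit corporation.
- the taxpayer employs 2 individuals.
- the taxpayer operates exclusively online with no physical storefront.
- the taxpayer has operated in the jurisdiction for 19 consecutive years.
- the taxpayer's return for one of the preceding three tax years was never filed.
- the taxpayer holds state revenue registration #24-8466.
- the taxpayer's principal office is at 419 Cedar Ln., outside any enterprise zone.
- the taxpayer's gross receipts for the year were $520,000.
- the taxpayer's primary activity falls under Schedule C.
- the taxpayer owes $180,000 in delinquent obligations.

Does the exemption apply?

Yes — exempt.

(a) Schedule C activity — satisfied.
(b) no delinquency — not satisfied.
(c) returns current — not met.
(1) = T OR F OR F = true.
(2) ≥ 11 yrs in jurisdiction — satisfied.
(i) ≤ 7 employees — holds.
(ii) state-registered — holds.
(a) = T AND T = true.
(b) not (nonprofit) — not met.
(3) = T OR F = true.
So Overall is satisfied (T AND T AND T).
Exception (has storefront) — not satisfied.
Result: main true OR exception false → true.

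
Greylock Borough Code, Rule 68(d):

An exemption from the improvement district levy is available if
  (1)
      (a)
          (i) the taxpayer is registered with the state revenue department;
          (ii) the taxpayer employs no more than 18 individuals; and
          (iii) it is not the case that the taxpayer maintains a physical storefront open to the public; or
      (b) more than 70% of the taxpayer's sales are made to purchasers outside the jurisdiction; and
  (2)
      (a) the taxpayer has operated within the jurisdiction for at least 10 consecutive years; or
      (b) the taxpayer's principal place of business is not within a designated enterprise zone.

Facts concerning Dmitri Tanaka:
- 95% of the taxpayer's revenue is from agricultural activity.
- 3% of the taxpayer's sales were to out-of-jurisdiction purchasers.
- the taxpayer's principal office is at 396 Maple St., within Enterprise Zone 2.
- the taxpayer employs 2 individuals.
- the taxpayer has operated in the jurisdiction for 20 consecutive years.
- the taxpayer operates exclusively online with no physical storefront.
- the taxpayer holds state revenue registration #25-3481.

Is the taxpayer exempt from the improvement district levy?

(i) state-registered — met.
(ii) ≤ 18 employees — holds.
(iii) not (has storefront) — holds.
(a): T AND T AND T → true.
(b) >70% out-of-jur. sales — not satisfied.
(1): T OR F → true.
(a) ≥ 10 yrs in jurisdiction — met.
(b) not (in enterprise zone) — not satisfied.
(2) = T OR F = true.
Overall = T AND T = true.

Yes — exempt.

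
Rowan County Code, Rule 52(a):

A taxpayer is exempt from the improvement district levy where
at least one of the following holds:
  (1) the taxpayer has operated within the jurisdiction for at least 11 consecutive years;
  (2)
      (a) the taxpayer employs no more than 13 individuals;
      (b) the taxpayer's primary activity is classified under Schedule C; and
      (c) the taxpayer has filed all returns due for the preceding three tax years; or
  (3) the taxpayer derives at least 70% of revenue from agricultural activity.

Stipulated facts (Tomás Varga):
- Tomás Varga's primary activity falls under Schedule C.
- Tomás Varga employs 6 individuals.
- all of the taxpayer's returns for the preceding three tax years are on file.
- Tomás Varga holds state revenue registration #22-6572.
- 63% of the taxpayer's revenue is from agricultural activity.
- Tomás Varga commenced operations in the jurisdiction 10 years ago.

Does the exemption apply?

Yes — exempt.

(1) ≥ 11 yrs in jurisdiction — fails.
(a) ≤ 13 employees — satisfied.
(b) Schedule C activity — met.
(c) returns current — holds.
(2) = T AND T AND T = true.
(3) ≥70% agricultural — fails.
So Overall is satisfied (F OR T OR F).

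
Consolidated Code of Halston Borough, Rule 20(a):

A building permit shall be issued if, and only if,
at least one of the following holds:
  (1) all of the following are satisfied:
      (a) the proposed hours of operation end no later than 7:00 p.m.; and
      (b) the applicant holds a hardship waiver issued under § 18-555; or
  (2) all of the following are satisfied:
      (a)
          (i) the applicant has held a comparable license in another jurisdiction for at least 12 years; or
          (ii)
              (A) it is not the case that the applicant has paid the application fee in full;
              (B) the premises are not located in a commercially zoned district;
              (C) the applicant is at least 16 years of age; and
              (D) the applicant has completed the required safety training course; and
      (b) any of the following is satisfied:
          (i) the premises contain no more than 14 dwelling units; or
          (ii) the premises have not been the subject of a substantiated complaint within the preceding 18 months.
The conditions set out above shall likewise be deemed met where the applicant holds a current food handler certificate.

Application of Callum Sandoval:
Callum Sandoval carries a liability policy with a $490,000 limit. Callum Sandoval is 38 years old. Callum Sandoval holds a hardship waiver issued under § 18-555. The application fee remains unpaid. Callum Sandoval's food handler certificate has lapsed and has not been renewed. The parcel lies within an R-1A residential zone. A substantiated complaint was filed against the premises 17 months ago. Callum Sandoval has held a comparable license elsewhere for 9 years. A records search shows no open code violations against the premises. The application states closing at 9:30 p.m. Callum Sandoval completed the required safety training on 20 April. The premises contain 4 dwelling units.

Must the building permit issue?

(a) closes by 7 p.m. — fails.
(b) hardship waiver — met.
So (1) is not satisfied (F AND T).
(i) prior license ≥ 12 yr — fails.
(A) not (fee paid) — satisfied.
(B) not (commercially zoned) — holds.
(C) age ≥ 16 — met.
(D) safety training — met.
So (ii) is satisfied (T AND T AND T AND T).
(a): F OR T → true.
(i) ≤ 14 units — holds.
(ii) no complaint in 18 mo. — fails.
So (b) is satisfied (T OR F).
(2): T AND T → true.
Overall: F OR T → true.
Exception (food handler cert.) — not satisfied.
Result: main true OR exception false → true.

Yes — granted.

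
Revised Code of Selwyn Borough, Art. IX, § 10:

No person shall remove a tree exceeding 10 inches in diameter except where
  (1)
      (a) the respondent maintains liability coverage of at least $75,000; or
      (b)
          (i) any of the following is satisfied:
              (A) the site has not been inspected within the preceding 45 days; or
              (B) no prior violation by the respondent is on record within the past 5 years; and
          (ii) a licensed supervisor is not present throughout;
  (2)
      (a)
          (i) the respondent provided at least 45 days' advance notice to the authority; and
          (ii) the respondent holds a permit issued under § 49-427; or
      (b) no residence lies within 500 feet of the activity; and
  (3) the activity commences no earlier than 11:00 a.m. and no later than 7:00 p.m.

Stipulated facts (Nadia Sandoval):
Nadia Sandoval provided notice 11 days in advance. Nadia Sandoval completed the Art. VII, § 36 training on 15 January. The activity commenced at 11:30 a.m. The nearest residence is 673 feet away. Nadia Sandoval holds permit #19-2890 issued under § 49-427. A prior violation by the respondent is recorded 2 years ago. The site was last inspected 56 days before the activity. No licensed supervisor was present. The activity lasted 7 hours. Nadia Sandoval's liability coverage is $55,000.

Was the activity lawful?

Yes — lawful.

(a) coverage ≥ $75,000 — not satisfied.
(A) not (site inspected) — holds.
(B) no prior violation — not satisfied.
(i): T OR F → true.
(ii) not (supervisor present) — satisfied.
(b) = T AND T = true.
(1): F OR T → true.
(i) ≥45 days' notice — fails.
(ii) holds permit — satisfied.
(a): F AND T → false.
(b) no residence in 500 ft — met.
(2): F OR T → true.
(3) start within hours — satisfied.
So Overall is satisfied (T AND T AND T).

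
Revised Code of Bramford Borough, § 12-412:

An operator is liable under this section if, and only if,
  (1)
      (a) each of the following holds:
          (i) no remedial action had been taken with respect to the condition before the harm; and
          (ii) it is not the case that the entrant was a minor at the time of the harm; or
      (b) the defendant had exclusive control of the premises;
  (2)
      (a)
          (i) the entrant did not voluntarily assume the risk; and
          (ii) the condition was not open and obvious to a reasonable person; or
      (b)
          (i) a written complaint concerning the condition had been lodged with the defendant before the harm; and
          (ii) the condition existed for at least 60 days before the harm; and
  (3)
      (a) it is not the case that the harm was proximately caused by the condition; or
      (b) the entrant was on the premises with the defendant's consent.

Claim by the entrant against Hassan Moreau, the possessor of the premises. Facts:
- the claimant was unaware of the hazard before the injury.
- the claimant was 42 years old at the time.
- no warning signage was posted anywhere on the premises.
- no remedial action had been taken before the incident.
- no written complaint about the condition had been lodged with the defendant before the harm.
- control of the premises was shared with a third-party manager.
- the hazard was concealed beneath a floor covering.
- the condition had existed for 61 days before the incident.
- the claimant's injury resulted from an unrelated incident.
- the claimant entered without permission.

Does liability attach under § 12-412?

(i) no remedial action — holds.
(ii) not (entrant a minor) — holds.
(a) = T AND T = true.
(b) exclusive control — fails.
So (1) is satisfied (T OR F).
(i) no assumed risk — holds.
(ii) not open/obvious — holds.
(a) = T AND T = true.
(i) complaint lodged — fails.
(ii) condition ≥60 days old — satisfied.
(b) = F AND T = false.
(2): T OR F → true.
(a) not (proximate cause) — holds.
(b) consent to enter — not satisfied.
So (3) is satisfied (T OR F).
So Overall is satisfied (T AND T AND T).

Yes — liable.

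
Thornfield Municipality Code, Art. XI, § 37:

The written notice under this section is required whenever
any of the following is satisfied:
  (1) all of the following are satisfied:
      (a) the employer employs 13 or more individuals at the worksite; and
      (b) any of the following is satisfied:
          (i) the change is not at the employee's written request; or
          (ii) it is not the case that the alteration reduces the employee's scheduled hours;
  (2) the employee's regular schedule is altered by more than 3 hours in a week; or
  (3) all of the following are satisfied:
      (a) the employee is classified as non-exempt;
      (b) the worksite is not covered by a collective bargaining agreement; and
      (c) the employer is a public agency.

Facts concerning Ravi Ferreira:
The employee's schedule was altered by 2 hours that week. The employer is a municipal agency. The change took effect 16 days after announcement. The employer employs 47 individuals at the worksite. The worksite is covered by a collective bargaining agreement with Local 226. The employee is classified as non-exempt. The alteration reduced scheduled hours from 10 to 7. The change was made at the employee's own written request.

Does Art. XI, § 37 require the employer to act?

No — not required.

(a) ≥ 13 at site — satisfied.
(i) not employee-requested — fails.
(ii) not (hours reduced) — fails.
So (b) is not satisfied (F OR F).
(1) = T AND F = false.
(2) schedule shift > 3h — not satisfied.
(a) non-exempt — satisfied.
(b) no CBA — fails.
(c) public agency — met.
So (3) is not satisfied (T AND F AND T).
Overall = F OR F OR F = false.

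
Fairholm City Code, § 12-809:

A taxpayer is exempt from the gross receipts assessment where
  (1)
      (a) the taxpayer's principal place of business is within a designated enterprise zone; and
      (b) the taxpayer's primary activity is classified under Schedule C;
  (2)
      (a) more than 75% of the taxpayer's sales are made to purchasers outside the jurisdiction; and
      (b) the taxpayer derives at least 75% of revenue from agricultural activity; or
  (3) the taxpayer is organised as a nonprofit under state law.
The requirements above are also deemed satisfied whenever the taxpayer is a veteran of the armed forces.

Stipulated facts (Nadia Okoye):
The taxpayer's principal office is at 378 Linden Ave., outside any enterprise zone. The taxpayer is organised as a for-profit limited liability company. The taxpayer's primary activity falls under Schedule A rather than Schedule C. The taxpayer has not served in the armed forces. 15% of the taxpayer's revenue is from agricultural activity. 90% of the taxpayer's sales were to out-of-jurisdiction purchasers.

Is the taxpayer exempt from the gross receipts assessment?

(a) in enterprise zone — fails.
(b) Schedule C activity — not met.
(1) = F AND F = false.
(a) >75% out-of-jur. sales — holds.
(b) ≥75% agricultural — not met.
(2) = T AND F = false.
(3) nonprofit — not met.
So Overall is not satisfied (F OR F OR F).
Exception (veteran) — not satisfied.
Result: main false OR exception false → false.

No — not exempt.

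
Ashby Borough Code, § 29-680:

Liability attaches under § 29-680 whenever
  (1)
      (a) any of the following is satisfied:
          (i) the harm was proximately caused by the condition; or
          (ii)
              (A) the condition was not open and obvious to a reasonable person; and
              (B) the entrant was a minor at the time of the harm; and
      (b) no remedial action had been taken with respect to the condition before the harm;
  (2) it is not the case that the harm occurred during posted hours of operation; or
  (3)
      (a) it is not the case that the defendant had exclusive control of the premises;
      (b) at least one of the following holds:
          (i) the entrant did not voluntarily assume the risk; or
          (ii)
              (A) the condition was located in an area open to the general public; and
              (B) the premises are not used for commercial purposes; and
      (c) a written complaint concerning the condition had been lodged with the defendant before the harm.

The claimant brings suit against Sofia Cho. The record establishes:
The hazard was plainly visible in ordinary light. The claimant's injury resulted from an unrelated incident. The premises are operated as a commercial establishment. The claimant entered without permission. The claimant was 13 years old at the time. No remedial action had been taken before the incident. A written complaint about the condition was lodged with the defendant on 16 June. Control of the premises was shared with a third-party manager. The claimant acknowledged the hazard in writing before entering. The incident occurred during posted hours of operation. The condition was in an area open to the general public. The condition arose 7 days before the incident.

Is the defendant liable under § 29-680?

(i) proximate cause — fails.
(A) not open/obvious — not satisfied.
(B) entrant a minor — satisfied.
(ii) = F AND T = false.
So (a) is not satisfied (F OR F).
(b) no remedial action — holds.
(1) = F AND T = false.
(2) not (during posted hours) — not met.
(a) not (exclusive control) — satisfied.
(i) no assumed risk — not satisfied.
(A) public area — holds.
(B) not (commercial use) — not satisfied.
(ii): T AND F → false.
(b) = F OR F = false.
(c) complaint lodged — holds.
(3) = T AND F AND T = false.
Overall: F OR F OR F → false.

No — not liable.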